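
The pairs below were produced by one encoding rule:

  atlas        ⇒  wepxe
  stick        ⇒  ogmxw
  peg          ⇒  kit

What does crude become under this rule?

The output letters match the input read backwards, each shifted +4: atlas reversed is salta. Read the word backwards and shift each letter +4.
On crude: reverse → edurc; then shift: e+4=i, d+4=h, u+4=y, r+4=v, c+4=g.

ihyvg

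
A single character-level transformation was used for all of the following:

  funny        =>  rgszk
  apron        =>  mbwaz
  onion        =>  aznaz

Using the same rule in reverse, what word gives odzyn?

crumb

Shifts by position in funny: pos 0: f→r (+12), pos 1: u→g (+12), pos 2: n→s (+5), pos 3: n→z (+12), pos 4: y→k (+12) — repeating every 3. A repeating key of period 3 is used — shifts +12, +12, +5 over and over.
Undoing it on odzyn: o−12=c, d−12=r, z−5=u, y−12=m, n−12=b.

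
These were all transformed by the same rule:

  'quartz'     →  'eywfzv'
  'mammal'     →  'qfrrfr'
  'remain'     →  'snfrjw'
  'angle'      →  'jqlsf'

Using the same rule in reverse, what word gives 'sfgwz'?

Two steps: reverse the string, then apply a Caesar shift of +5.
Undoing it on sfgwz: shift back: s−5=n, f−5=a, g−5=b, w−5=r, z−5=u → nabru; then reverse → urban.

urban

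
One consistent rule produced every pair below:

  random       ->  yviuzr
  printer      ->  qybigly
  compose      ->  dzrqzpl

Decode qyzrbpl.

promise

This is an affine cipher: with a=0,…,z=25, each position x becomes (17x+21) mod 26.
Decoding qyzrbpl: q(16)→23·(16−21)≡15=p; y(24)→23·(24−21)≡17=r; z(25)→23·(25−21)≡14=o; r(17)→23·(17−21)≡12=m; b(1)→23·(1−21)≡8=i; p(15)→23·(15−21)≡18=s; l(11)→23·(11−21)≡4=e (all mod 26).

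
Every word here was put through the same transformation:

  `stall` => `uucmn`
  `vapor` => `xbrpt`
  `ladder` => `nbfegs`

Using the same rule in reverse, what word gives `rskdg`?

Shifts by position in stall: pos 0: s→u (+2), pos 1: t→u (+1), pos 2: a→c (+2), pos 3: l→m (+1) — repeating every 2. It's a Vigenère-style cipher with numeric key [2,1]: position i shifts by key[i mod 2].
Decoding rskdg: r−2=p, s−1=r, k−2=i, d−1=c, g−2=e.

price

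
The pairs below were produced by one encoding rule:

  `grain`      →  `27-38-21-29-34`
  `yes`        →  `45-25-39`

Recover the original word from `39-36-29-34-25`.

g is letter #7 and maps to 27: an offset of 20. Each letter is replaced by its alphabet position (a=1..z=26) + 20.
Undoing it on 39-36-29-34-25: 39→(39−20)÷1=19=s, 36→(36−20)÷1=16=p, 29→(29−20)÷1=9=i, 34→(34−20)÷1=14=n, 25→(25−20)÷1=5=e.

spine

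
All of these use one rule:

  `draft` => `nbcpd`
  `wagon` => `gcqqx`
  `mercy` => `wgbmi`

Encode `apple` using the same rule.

czzvg

The shift depends on letter class: consonant d→n is +10, but vowel a→c is +2. Two shifts are in play — +2 for a/e/i/o/u, +10 for every other letter.
Applying it to apple: a(vowel)+2=c, p(cons)+10=z, p(cons)+10=z, l(cons)+10=v, e(vowel)+2=g.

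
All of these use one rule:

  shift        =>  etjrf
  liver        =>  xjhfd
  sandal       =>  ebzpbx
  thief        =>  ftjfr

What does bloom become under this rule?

Two shifts are in play — +1 for a/e/i/o/u, +12 for every other letter.
For bloom: b(cons)+12=n, l(cons)+12=x, o(vowel)+1=p, o(vowel)+1=p, m(cons)+12=y.

nxppy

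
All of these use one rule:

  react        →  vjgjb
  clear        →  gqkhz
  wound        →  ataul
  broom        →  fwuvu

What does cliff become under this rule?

gqomn

Each letter shifts forward by (position + 4), i.e. 4, 5, 6, … — the shift grows by one for each successive letter.
Applying it to cliff: c+4=g, l+5=q, i+6=o, f+7=m, f+8=n.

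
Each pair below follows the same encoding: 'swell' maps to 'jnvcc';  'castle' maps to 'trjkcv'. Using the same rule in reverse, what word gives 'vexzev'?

engine

Compare letters: s→j is +17, w→n is +17, e→v is +17 — a constant shift. It's a constant shift of +17 (ROT17).
Undoing it on vexzev: v−17=e, e−17=n, x−17=g, z−17=i, e−17=n, v−17=e.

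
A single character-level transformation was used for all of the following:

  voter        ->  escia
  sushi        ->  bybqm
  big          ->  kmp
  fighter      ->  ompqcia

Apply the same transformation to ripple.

The shift depends on letter class: consonant v→e is +9, but vowel o→s is +4. The rule splits by letter class: vowels +4, consonants +9.
Applying it to ripple: r(cons)+9=a, i(vowel)+4=m, p(cons)+9=y, p(cons)+9=y, l(cons)+9=u, e(vowel)+4=i.

amyyui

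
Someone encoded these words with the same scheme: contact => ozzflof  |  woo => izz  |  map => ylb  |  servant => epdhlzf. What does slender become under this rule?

The shift depends on letter class: consonant c→o is +12, but vowel o→z is +11. Vowels shift forward by 11 and consonants shift forward by 12.
On slender: s(cons)+12=e, l(cons)+12=x, e(vowel)+11=p, n(cons)+12=z, d(cons)+12=p, e(vowel)+11=p, r(cons)+12=d.

expzppd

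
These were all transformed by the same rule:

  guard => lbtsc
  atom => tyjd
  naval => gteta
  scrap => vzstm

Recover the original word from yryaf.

This is an affine cipher: with a=0,…,z=25, each position x becomes (3x+19) mod 26.
Reversing it on yryaf: y(24)→9·(24−19)≡19=t; r(17)→9·(17−19)≡8=i; y(24)→9·(24−19)≡19=t; a(0)→9·(0−19)≡11=l; f(5)→9·(5−19)≡4=e (all mod 26).

title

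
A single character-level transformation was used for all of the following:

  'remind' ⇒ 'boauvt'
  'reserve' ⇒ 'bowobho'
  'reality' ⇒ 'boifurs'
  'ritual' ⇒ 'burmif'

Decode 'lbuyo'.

price

r(17)→b(1) and e(4)→o(14) fit y≡21x+8 (mod 26); the inverse of 21 mod 26 is 5. Treating letters as 0–25, the rule is x ↦ 21x + 8 (mod 26).
Decoding lbuyo: l(11)→5·(11−8)≡15=p; b(1)→5·(1−8)≡17=r; u(20)→5·(20−8)≡8=i; y(24)→5·(24−8)≡2=c; o(14)→5·(14−8)≡4=e (all mod 26).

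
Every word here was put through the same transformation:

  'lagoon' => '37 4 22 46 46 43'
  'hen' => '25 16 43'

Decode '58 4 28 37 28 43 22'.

The formula is n = 3×(alphabet index, a=1) + 1.
Undoing it on 58 4 28 37 28 43 22: 58→(58−1)÷3=19=s, 4→(4−1)÷3=1=a, 28→(28−1)÷3=9=i, 37→(37−1)÷3=12=l, 28→(28−1)÷3=9=i, 43→(43−1)÷3=14=n, 22→(22−1)÷3=7=g.

sailing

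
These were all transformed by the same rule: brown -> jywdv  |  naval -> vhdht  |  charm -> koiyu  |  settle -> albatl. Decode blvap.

tenth

Shifts by position in brown: pos 0: b→j (+8), pos 1: r→y (+7), pos 2: o→w (+8), pos 3: w→d (+7) — repeating every 2. A repeating key of period 2 is used — shifts +8, +7 over and over.
Decoding blvap: b−8=t, l−7=e, v−8=n, a−7=t, p−8=h.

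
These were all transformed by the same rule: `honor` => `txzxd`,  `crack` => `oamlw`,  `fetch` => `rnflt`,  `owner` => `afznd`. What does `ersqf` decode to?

Shifts by position in honor: pos 0: h→t (+12), pos 1: o→x (+9), pos 2: n→z (+12), pos 3: o→x (+9) — repeating every 2. The shifts repeat in a cycle of length 2: positions 0,1,… shift by +12, +9, then the pattern repeats.
Reversing it on ersqf: e−12=s, r−9=i, s−12=g, q−9=h, f−12=t.

sight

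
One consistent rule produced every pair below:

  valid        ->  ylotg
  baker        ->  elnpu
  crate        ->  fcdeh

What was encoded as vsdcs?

The shifts repeat in a cycle of length 2: positions 0,1,… shift by +3, +11, then the pattern repeats.
Decoding vsdcs: v−3=s, s−11=h, d−3=a, c−11=r, s−3=p.

sharp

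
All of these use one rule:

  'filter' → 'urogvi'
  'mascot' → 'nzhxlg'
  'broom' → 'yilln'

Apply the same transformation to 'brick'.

Each pair mirrors across the alphabet (f↔u, i↔r, l↔o): positions sum to 25. This is the alphabet-reversal cipher (Atbash): a becomes z, b becomes y, etc.
On brick: b↔y, r↔i, i↔r, c↔x, k↔p.

yirxp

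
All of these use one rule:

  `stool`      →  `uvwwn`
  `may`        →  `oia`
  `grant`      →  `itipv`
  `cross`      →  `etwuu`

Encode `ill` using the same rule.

qnn

Two shifts are in play — +8 for a/e/i/o/u, +2 for every other letter.
On ill: i(vowel)+8=q, l(cons)+2=n, l(cons)+2=n.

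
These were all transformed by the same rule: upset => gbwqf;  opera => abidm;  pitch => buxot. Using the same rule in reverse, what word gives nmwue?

basis

Shifts by position in upset: pos 0: u→g (+12), pos 1: p→b (+12), pos 2: s→w (+4), pos 3: e→q (+12), pos 4: t→f (+12) — repeating every 3. It's a Vigenère-style cipher with numeric key [12,12,4]: position i shifts by key[i mod 3].
Decoding nmwue: n−12=b, m−12=a, w−4=s, u−12=i, e−12=s.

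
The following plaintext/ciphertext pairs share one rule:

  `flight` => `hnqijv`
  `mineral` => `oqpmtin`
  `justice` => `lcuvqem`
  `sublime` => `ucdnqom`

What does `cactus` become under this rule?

eievcu

The shift depends on letter class: consonant f→h is +2, but vowel i→q is +8. Two shifts are in play — +8 for a/e/i/o/u, +2 for every other letter.
Applying it to cactus: c(cons)+2=e, a(vowel)+8=i, c(cons)+2=e, t(cons)+2=v, u(vowel)+8=c, s(cons)+2=u.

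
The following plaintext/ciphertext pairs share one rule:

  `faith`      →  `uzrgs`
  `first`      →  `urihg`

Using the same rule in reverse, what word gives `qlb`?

joy

Each pair mirrors across the alphabet (f↔u, a↔z, i↔r): positions sum to 25. Letters are reflected about the middle of the alphabet (position → 25−position): Atbash.
Decoding qlb: q↔j, l↔o, b↔y.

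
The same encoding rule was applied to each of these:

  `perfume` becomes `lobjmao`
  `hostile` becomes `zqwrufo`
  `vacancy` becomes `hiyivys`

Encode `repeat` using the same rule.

boloir

This is an affine cipher: with a=0,…,z=25, each position x becomes (21x+8) mod 26.
For repeat: r(17)→21·17+8≡1=b; e(4)→21·4+8≡14=o; p(15)→21·15+8≡11=l; e(4)→21·4+8≡14=o; a(0)→21·0+8≡8=i; t(19)→21·19+8≡17=r (all mod 26).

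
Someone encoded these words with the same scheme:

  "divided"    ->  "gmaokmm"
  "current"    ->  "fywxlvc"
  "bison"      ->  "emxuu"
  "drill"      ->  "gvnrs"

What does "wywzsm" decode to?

turtle

In divided: d→g is +3, i→m is +4, v→a is +5, i→o is +6 — the shift increases by 1 each position. Each letter shifts forward by (position + 3), i.e. 3, 4, 5, … — the shift grows by one for each successive letter.
Decoding wywzsm: w−3=t, y−4=u, w−5=r, z−6=t, s−7=l, m−8=e.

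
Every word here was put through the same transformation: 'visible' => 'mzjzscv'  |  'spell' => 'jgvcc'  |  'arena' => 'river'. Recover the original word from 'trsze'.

Compare letters: v→m is +17, i→z is +17, s→j is +17 — a constant shift. Every letter moves 17 places later in the alphabet, wrapping around z→a.
Decoding trsze: t−17=c, r−17=a, s−17=b, z−17=i, e−17=n.

cabin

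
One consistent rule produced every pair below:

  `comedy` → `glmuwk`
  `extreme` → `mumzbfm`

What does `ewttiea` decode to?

swallow

The output letters match the input read backwards, each shifted +8: comedy reversed is ydemoc. Two steps: reverse the string, then apply a Caesar shift of +8.
Reversing it on ewttiea: shift back: e−8=w, w−8=o, t−8=l, t−8=l, i−8=a, e−8=w, a−8=s → wollaws; then reverse → swallow.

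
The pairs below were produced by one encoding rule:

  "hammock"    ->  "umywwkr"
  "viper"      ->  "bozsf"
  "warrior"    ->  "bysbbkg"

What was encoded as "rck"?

The output letters match the input read backwards, each shifted +10: hammock reversed is kcommah. Read the word backwards and shift each letter +10.
Reversing it on rck: shift back: r−10=h, c−10=s, k−10=a → hsa; then reverse → ash.

ash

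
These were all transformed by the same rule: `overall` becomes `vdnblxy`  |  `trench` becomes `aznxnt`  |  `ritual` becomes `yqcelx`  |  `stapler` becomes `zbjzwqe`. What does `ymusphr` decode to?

relieve

In overall: o→v is +7, v→d is +8, e→n is +9, r→b is +10 — the shift increases by 1 each position. Each letter shifts forward by (position + 7), i.e. 7, 8, 9, … — the shift grows by one for each successive letter.
Decoding ymusphr: y−7=r, m−8=e, u−9=l, s−10=i, p−11=e, h−12=v, r−13=e.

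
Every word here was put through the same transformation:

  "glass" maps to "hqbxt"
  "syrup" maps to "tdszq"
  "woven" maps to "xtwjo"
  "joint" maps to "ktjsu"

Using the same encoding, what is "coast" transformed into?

Shifts by position in glass: pos 0: g→h (+1), pos 1: l→q (+5), pos 2: a→b (+1), pos 3: s→x (+5) — repeating every 2. It's a Vigenère-style cipher with numeric key [1,5]: position i shifts by key[i mod 2].
On coast: c+1=d, o+5=t, a+1=b, s+5=x, t+1=u.

dtbxu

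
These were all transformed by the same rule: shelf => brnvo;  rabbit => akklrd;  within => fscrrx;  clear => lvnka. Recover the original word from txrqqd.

Shifts by position in shelf: pos 0: s→b (+9), pos 1: h→r (+10), pos 2: e→n (+9), pos 3: l→v (+10) — repeating every 2. It's a Vigenère-style cipher with numeric key [9,10]: position i shifts by key[i mod 2].
Reversing it on txrqqd: t−9=k, x−10=n, r−9=i, q−10=g, q−9=h, d−10=t.

knight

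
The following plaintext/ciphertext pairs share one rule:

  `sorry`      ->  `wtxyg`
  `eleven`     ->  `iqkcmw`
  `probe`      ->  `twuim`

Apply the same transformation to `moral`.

Each letter shifts forward by (position + 4), i.e. 4, 5, 6, … — the shift grows by one for each successive letter.
For moral: m+4=q, o+5=t, r+6=x, a+7=h, l+8=t.

qtxht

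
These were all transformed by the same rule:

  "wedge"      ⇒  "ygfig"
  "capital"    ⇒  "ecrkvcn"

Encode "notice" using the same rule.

This is a Caesar cipher with shift 2.
On notice: n+2=p, o+2=q, t+2=v, i+2=k, c+2=e, e+2=g.

pqvkeg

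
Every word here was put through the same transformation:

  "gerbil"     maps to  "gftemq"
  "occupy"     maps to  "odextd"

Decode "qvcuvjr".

In gerbil: g→g is +0, e→f is +1, r→t is +2, b→e is +3 — the shift increases by 1 each position. Letter i (0-indexed) is shifted by i+0, so successive shifts are 0, 1, 2, ….
Reversing it on qvcuvjr: q−0=q, v−1=u, c−2=a, u−3=r, v−4=r, j−5=e, r−6=l.

quarrel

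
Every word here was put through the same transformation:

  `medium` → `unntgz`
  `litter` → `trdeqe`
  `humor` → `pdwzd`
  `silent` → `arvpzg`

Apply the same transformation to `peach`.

In medium: m→u is +8, e→n is +9, d→n is +10, i→t is +11 — the shift increases by 1 each position. Letter i (0-indexed) is shifted by i+8, so successive shifts are 8, 9, 10, ….
Applying it to peach: p+8=x, e+9=n, a+10=k, c+11=n, h+12=t.

xnknt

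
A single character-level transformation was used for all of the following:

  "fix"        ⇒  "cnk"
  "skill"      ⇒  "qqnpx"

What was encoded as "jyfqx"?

slate

The output letters match the input read backwards, each shifted +5: fix reversed is xif. Read the word backwards and shift each letter +5.
Reversing it on jyfqx: shift back: j−5=e, y−5=t, f−5=a, q−5=l, x−5=s → etals; then reverse → slate.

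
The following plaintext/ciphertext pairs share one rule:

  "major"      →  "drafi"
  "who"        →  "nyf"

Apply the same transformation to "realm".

Compare letters: m→d is +17, a→r is +17, j→a is +17 — a constant shift. Each letter is shifted forward by 17 in the alphabet (a Caesar shift of +17).
On realm: r+17=i, e+17=v, a+17=r, l+17=c, m+17=d.

ivrcd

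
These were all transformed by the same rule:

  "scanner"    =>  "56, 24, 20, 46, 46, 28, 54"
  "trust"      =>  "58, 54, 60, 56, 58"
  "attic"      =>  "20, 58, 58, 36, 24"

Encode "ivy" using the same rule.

The formula is n = 2×(alphabet index, a=1) + 18.
Applying it to ivy: i=9→36, v=22→62, y=25→68.

36, 62, 68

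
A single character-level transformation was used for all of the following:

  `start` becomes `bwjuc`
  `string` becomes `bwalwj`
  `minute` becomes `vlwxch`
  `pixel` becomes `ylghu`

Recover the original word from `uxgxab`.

Shifts by position in start: pos 0: s→b (+9), pos 1: t→w (+3), pos 2: a→j (+9), pos 3: r→u (+3) — repeating every 2. A repeating key of period 2 is used — shifts +9, +3 over and over.
Reversing it on uxgxab: u−9=l, x−3=u, g−9=x, x−3=u, a−9=r, b−3=y.

luxury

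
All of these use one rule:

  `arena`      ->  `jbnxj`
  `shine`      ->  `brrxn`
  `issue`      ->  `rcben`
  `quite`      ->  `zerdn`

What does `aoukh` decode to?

relay

Shifts by position in arena: pos 0: a→j (+9), pos 1: r→b (+10), pos 2: e→n (+9), pos 3: n→x (+10) — repeating every 2. A repeating key of period 2 is used — shifts +9, +10 over and over.
Reversing it on aoukh: a−9=r, o−10=e, u−9=l, k−10=a, h−9=y.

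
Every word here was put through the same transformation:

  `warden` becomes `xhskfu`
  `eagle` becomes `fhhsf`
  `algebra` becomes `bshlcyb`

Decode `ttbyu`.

A repeating key of period 2 is used — shifts +1, +7 over and over.
Undoing it on ttbyu: t−1=s, t−7=m, b−1=a, y−7=r, u−1=t.

smart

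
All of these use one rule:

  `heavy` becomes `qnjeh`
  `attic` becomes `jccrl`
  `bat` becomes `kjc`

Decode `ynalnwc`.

percent

Compare letters: h→q is +9, e→n is +9, a→j is +9 — a constant shift. It's a constant shift of +9 (ROT9).
Undoing it on ynalnwc: y−9=p, n−9=e, a−9=r, l−9=c, n−9=e, w−9=n, c−9=t.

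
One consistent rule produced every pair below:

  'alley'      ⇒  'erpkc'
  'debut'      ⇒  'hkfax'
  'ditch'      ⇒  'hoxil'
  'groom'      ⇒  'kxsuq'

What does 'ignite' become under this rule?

mmroxk

Shifts by position in alley: pos 0: a→e (+4), pos 1: l→r (+6), pos 2: l→p (+4), pos 3: e→k (+6) — repeating every 2. The shifts repeat in a cycle of length 2: positions 0,1,… shift by +4, +6, then the pattern repeats.
Applying it to ignite: i+4=m, g+6=m, n+4=r, i+6=o, t+4=x, e+6=k.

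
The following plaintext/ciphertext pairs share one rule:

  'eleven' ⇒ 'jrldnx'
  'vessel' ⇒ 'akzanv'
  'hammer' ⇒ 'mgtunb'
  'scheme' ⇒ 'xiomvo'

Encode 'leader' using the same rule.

Each letter shifts forward by (position + 5), i.e. 5, 6, 7, … — the shift grows by one for each successive letter.
On leader: l+5=q, e+6=k, a+7=h, d+8=l, e+9=n, r+10=b.

qkhlnb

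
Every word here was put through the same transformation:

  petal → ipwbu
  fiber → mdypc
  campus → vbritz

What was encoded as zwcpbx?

This is an affine cipher: with a=0,…,z=25, each position x becomes (23x+1) mod 26.
Reversing it on zwcpbx: z(25)→17·(25−1)≡18=s; w(22)→17·(22−1)≡19=t; c(2)→17·(2−1)≡17=r; p(15)→17·(15−1)≡4=e; b(1)→17·(1−1)≡0=a; x(23)→17·(23−1)≡10=k (all mod 26).

streak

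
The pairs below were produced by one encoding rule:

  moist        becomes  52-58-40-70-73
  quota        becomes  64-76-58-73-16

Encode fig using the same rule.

m(#13)→52 and o(#15)→58: differences scale by 3, so n = 3·pos + 13. The formula is n = 3×(alphabet index, a=1) + 13.
For fig: f=6→31, i=9→40, g=7→34.

31-40-34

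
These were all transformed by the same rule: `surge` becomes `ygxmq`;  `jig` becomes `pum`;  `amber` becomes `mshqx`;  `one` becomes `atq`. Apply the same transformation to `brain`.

The shift depends on letter class: consonant s→y is +6, but vowel u→g is +12. Vowels shift forward by 12 and consonants shift forward by 6.
For brain: b(cons)+6=h, r(cons)+6=x, a(vowel)+12=m, i(vowel)+12=u, n(cons)+6=t.

hxmut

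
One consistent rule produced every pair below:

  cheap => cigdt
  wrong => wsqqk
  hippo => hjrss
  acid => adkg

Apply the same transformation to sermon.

sftpss

Letter i (0-indexed) is shifted by i+0, so successive shifts are 0, 1, 2, ….
For sermon: s+0=s, e+1=f, r+2=t, m+3=p, o+4=s, n+5=s.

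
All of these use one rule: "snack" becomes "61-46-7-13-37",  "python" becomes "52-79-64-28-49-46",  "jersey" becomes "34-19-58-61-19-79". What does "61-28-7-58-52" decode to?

s(#19)→61 and n(#14)→46: differences scale by 3, so n = 3·pos + 4. Each letter becomes 3×(its alphabet position, a=1..z=26) + 4.
Reversing it on 61-28-7-58-52: 61→(61−4)÷3=19=s, 28→(28−4)÷3=8=h, 7→(7−4)÷3=1=a, 58→(58−4)÷3=18=r, 52→(52−4)÷3=16=p.

sharp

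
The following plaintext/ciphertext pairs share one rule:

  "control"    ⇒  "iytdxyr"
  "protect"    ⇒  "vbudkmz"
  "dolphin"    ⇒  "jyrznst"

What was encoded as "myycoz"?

gossip

Shifts by position in control: pos 0: c→i (+6), pos 1: o→y (+10), pos 2: n→t (+6), pos 3: t→d (+10) — repeating every 2. It's a Vigenère-style cipher with numeric key [6,10]: position i shifts by key[i mod 2].
Decoding myycoz: m−6=g, y−10=o, y−6=s, c−10=s, o−6=i, z−10=p.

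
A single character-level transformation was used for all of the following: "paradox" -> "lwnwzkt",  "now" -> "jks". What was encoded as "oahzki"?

seldom

Compare letters: p→l is +22, a→w is +22, r→n is +22 — a constant shift. Every letter moves 22 places later in the alphabet, wrapping around z→a.
Reversing it on oahzki: o−22=s, a−22=e, h−22=l, z−22=d, k−22=o, i−22=m.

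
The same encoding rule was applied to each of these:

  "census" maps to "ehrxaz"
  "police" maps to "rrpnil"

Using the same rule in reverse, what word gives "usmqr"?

spill

The shift increases by 1 at each position, starting from +2: 2, 3, 4, ….
Decoding usmqr: u−2=s, s−3=p, m−4=i, q−5=l, r−6=l.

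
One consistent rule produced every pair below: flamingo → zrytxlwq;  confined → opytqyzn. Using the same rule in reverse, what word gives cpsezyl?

Two steps: reverse the string, then apply a Caesar shift of +11.
Reversing it on cpsezyl: shift back: c−11=r, p−11=e, s−11=h, e−11=t, z−11=o, y−11=n, l−11=a → rehtona; then reverse → another.

another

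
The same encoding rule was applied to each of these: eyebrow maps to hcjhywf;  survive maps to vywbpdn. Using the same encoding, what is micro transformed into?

In eyebrow: e→h is +3, y→c is +4, e→j is +5, b→h is +6 — the shift increases by 1 each position. The shift increases by 1 at each position, starting from +3: 3, 4, 5, ….
On micro: m+3=p, i+4=m, c+5=h, r+6=x, o+7=v.

pmhxv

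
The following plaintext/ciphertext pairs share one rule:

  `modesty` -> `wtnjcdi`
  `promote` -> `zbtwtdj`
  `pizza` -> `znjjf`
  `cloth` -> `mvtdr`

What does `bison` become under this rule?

Vowels shift forward by 5 and consonants shift forward by 10.
Applying it to bison: b(cons)+10=l, i(vowel)+5=n, s(cons)+10=c, o(vowel)+5=t, n(cons)+10=x.

lnctx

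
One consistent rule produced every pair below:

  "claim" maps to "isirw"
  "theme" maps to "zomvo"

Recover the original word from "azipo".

usage

In claim: c→i is +6, l→s is +7, a→i is +8, i→r is +9 — the shift increases by 1 each position. Each letter shifts forward by (position + 6), i.e. 6, 7, 8, … — the shift grows by one for each successive letter.
Undoing it on azipo: a−6=u, z−7=s, i−8=a, p−9=g, o−10=e.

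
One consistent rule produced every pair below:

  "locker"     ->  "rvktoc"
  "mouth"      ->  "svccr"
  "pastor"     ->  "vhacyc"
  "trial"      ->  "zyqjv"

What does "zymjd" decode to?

Letter i (0-indexed) is shifted by i+6, so successive shifts are 6, 7, 8, ….
Reversing it on zymjd: z−6=t, y−7=r, m−8=e, j−9=a, d−10=t.

treat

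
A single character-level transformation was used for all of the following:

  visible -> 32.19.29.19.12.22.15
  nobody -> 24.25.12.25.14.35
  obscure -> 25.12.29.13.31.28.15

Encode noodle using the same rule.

24.25.25.14.22.15

v is letter #22 and maps to 32: an offset of 10. Letters become their 1-based position plus 10 (so a→11, b→12, …).
Applying it to noodle: n=14→24, o=15→25, o=15→25, d=4→14, l=12→22, e=5→15.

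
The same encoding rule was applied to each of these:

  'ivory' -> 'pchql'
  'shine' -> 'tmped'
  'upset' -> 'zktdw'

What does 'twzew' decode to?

Treating letters as 0–25, the rule is x ↦ 3x + 17 (mod 26).
Undoing it on twzew: t(19)→9·(19−17)≡18=s; w(22)→9·(22−17)≡19=t; z(25)→9·(25−17)≡20=u; e(4)→9·(4−17)≡13=n; w(22)→9·(22−17)≡19=t (all mod 26).

stunt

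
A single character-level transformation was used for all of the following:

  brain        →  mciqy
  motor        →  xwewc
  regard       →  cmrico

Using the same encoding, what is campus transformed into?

nixacd

Vowels shift forward by 8 and consonants shift forward by 11.
On campus: c(cons)+11=n, a(vowel)+8=i, m(cons)+11=x, p(cons)+11=a, u(vowel)+8=c, s(cons)+11=d.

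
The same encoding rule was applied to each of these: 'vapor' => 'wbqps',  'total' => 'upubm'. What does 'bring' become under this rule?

csjoh

Compare letters: v→w is +1, a→b is +1, p→q is +1 — a constant shift. This is a Caesar cipher with shift 1.
For bring: b+1=c, r+1=s, i+1=j, n+1=o, g+1=h.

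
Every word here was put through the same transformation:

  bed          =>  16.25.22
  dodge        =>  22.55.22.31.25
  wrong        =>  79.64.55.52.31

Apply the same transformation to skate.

67.43.13.70.25

b(#2)→16 and e(#5)→25: differences scale by 3, so n = 3·pos + 10. The formula is n = 3×(alphabet index, a=1) + 10.
For skate: s=19→67, k=11→43, a=1→13, t=20→70, e=5→25.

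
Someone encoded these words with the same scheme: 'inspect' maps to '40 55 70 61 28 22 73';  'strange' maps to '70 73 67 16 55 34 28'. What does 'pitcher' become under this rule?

i(#9)→40 and n(#14)→55: differences scale by 3, so n = 3·pos + 13. The formula is n = 3×(alphabet index, a=1) + 13.
Applying it to pitcher: p=16→61, i=9→40, t=20→73, c=3→22, h=8→37, e=5→28, r=18→67.

61 40 73 22 37 28 67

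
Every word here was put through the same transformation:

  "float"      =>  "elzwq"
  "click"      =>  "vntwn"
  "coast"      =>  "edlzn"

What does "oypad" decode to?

spend

The output letters match the input read backwards, each shifted +11: float reversed is taolf. Two steps: reverse the string, then apply a Caesar shift of +11.
Decoding oypad: shift back: o−11=d, y−11=n, p−11=e, a−11=p, d−11=s → dneps; then reverse → spend.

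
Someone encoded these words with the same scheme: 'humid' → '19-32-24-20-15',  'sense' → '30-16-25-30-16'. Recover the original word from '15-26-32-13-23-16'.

The number is (letter's place in the alphabet, a=1) + 11.
Undoing it on 15-26-32-13-23-16: 15→(15−11)÷1=4=d, 26→(26−11)÷1=15=o, 32→(32−11)÷1=21=u, 13→(13−11)÷1=2=b, 23→(23−11)÷1=12=l, 16→(16−11)÷1=5=e.

double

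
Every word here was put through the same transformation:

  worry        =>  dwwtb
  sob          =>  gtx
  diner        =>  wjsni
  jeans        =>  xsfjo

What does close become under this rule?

jxtqh

The output letters match the input read backwards, each shifted +5: worry reversed is yrrow. The word is reversed, then every letter is shifted forward by 5.
For close: reverse → esolc; then shift: e+5=j, s+5=x, o+5=t, l+5=q, c+5=h.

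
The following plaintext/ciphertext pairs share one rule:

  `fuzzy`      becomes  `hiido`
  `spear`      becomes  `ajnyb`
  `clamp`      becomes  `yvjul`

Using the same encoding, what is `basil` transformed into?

The output letters match the input read backwards, each shifted +9: fuzzy reversed is yzzuf. Read the word backwards and shift each letter +9.
On basil: reverse → lisab; then shift: l+9=u, i+9=r, s+9=b, a+9=j, b+9=k.

urbjk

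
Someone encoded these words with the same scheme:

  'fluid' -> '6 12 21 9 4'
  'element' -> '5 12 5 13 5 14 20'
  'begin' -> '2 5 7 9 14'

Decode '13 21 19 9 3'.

music

f is letter #6 and maps to 6: an offset of 0. Letters become their 1-indexed alphabet positions: a=1 … z=26.
Decoding 13 21 19 9 3: 13=m, 21=u, 19=s, 9=i, 3=c.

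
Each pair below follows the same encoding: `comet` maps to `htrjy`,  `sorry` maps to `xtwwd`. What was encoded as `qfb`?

law

It's a constant shift of +5 (ROT5).
Reversing it on qfb: q−5=l, f−5=a, b−5=w.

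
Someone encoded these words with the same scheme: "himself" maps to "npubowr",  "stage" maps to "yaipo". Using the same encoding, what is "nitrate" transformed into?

Each letter shifts forward by (position + 6), i.e. 6, 7, 8, … — the shift grows by one for each successive letter.
Applying it to nitrate: n+6=t, i+7=p, t+8=b, r+9=a, a+10=k, t+11=e, e+12=q.

tpbakeq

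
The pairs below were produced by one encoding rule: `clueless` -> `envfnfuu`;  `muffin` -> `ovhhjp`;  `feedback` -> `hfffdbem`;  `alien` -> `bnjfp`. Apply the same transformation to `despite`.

ffurjvf

The shift depends on letter class: consonant c→e is +2, but vowel u→v is +1. Two shifts are in play — +1 for a/e/i/o/u, +2 for every other letter.
For despite: d(cons)+2=f, e(vowel)+1=f, s(cons)+2=u, p(cons)+2=r, i(vowel)+1=j, t(cons)+2=v, e(vowel)+1=f.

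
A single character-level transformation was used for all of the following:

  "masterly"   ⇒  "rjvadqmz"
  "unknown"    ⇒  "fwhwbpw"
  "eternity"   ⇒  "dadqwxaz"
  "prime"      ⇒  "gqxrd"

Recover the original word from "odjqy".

Each letter's alphabet position (a=0..z=25) is mapped through 5·x+9 mod 26 — an affine cipher.
Reversing it on odjqy: o(14)→21·(14−9)≡1=b; d(3)→21·(3−9)≡4=e; j(9)→21·(9−9)≡0=a; q(16)→21·(16−9)≡17=r; y(24)→21·(24−9)≡3=d (all mod 26).

beard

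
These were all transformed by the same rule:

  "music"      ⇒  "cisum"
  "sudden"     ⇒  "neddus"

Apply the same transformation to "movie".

eivom

The output letters match the input read backwards: music reversed is cisum. It's just the letters in reverse order.
Applying it to movie: reverse → eivom.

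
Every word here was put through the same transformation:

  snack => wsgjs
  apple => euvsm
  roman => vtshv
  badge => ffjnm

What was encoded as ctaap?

youth

Each letter shifts forward by (position + 4), i.e. 4, 5, 6, … — the shift grows by one for each successive letter.
Reversing it on ctaap: c−4=y, t−5=o, a−6=u, a−7=t, p−8=h.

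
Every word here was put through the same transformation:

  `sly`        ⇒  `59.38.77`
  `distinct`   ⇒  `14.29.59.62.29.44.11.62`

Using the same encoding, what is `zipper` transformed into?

80.29.50.50.17.56

s(#19)→59 and l(#12)→38: differences scale by 3, so n = 3·pos + 2. With a=1..z=26, the number is 3·pos + 2.
On zipper: z=26→80, i=9→29, p=16→50, p=16→50, e=5→17, r=18→56.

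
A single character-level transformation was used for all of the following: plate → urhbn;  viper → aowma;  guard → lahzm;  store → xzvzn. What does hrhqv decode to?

claim

In plate: p→u is +5, l→r is +6, a→h is +7, t→b is +8 — the shift increases by 1 each position. Each letter shifts forward by (position + 5), i.e. 5, 6, 7, … — the shift grows by one for each successive letter.
Decoding hrhqv: h−5=c, r−6=l, h−7=a, q−8=i, v−9=m.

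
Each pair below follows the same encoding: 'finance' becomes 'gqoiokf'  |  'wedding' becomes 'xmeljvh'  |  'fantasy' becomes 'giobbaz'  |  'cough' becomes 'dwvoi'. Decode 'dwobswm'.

Shifts by position in finance: pos 0: f→g (+1), pos 1: i→q (+8), pos 2: n→o (+1), pos 3: a→i (+8) — repeating every 2. It's a Vigenère-style cipher with numeric key [1,8]: position i shifts by key[i mod 2].
Undoing it on dwobswm: d−1=c, w−8=o, o−1=n, b−8=t, s−1=r, w−8=o, m−1=l.

control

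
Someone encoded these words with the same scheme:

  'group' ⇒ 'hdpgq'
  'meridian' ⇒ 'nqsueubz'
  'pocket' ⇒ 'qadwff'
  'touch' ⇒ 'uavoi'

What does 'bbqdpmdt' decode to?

approach

Shifts by position in group: pos 0: g→h (+1), pos 1: r→d (+12), pos 2: o→p (+1), pos 3: u→g (+12) — repeating every 2. A repeating key of period 2 is used — shifts +1, +12 over and over.
Undoing it on bbqdpmdt: b−1=a, b−12=p, q−1=p, d−12=r, p−1=o, m−12=a, d−1=c, t−12=h.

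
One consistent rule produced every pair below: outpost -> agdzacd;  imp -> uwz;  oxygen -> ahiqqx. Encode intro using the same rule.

The shift depends on letter class: consonant t→d is +10, but vowel o→a is +12. Vowels shift forward by 12 and consonants shift forward by 10.
Applying it to intro: i(vowel)+12=u, n(cons)+10=x, t(cons)+10=d, r(cons)+10=b, o(vowel)+12=a.

uxdba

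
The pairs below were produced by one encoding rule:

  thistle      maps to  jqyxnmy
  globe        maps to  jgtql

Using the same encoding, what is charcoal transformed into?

qfthwfmh

The output letters match the input read backwards, each shifted +5: thistle reversed is eltsiht. Two steps: reverse the string, then apply a Caesar shift of +5.
Applying it to charcoal: reverse → laocrahc; then shift: l+5=q, a+5=f, o+5=t, c+5=h, r+5=w, a+5=f, h+5=m, c+5=h.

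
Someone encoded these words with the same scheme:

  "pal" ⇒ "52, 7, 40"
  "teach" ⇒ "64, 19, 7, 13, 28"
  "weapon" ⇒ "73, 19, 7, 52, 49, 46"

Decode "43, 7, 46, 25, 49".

p(#16)→52 and a(#1)→7: differences scale by 3, so n = 3·pos + 4. With a=1..z=26, the number is 3·pos + 4.
Reversing it on 43, 7, 46, 25, 49: 43→(43−4)÷3=13=m, 7→(7−4)÷3=1=a, 46→(46−4)÷3=14=n, 25→(25−4)÷3=7=g, 49→(49−4)÷3=15=o.

mango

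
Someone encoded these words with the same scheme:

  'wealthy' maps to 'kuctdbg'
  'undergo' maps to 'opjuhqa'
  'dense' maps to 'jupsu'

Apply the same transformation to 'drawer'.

jhckuh

w(22)→k(10) and e(4)→u(20) fit y≡11x+2 (mod 26); the inverse of 11 mod 26 is 19. Treating letters as 0–25, the rule is x ↦ 11x + 2 (mod 26).
For drawer: d(3)→11·3+2≡9=j; r(17)→11·17+2≡7=h; a(0)→11·0+2≡2=c; w(22)→11·22+2≡10=k; e(4)→11·4+2≡20=u; r(17)→11·17+2≡7=h (all mod 26).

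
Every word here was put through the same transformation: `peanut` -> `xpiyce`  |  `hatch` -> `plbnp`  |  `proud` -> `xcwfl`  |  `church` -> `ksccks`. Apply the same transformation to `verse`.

dpzdm

Shifts by position in peanut: pos 0: p→x (+8), pos 1: e→p (+11), pos 2: a→i (+8), pos 3: n→y (+11) — repeating every 2. A repeating key of period 2 is used — shifts +8, +11 over and over.
On verse: v+8=d, e+11=p, r+8=z, s+11=d, e+8=m.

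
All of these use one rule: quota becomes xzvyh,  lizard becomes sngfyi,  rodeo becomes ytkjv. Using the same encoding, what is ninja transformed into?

unuoh

The shifts repeat in a cycle of length 2: positions 0,1,… shift by +7, +5, then the pattern repeats.
Applying it to ninja: n+7=u, i+5=n, n+7=u, j+5=o, a+7=h.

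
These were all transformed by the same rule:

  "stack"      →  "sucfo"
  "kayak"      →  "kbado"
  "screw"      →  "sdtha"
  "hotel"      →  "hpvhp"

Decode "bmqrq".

In stack: s→s is +0, t→u is +1, a→c is +2, c→f is +3 — the shift increases by 1 each position. Each letter shifts forward by its position index (0, 1, 2, …) — the shift grows by one for each successive letter.
Undoing it on bmqrq: b−0=b, m−1=l, q−2=o, r−3=o, q−4=m.

bloom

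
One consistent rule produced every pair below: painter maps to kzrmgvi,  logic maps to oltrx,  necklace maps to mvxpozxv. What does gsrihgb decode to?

thirsty

Each pair mirrors across the alphabet (p↔k, a↔z, i↔r): positions sum to 25. This is the alphabet-reversal cipher (Atbash): a becomes z, b becomes y, etc.
Decoding gsrihgb: g↔t, s↔h, r↔i, i↔r, h↔s, g↔t, b↔y.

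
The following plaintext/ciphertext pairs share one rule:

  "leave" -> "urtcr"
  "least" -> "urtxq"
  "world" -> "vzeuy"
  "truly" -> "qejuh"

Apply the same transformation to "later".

l(11)→u(20) and e(4)→r(17) fit y≡19x+19 (mod 26); the inverse of 19 mod 26 is 11. Each letter's alphabet position (a=0..z=25) is mapped through 19·x+19 mod 26 — an affine cipher.
Applying it to later: l(11)→19·11+19≡20=u; a(0)→19·0+19≡19=t; t(19)→19·19+19≡16=q; e(4)→19·4+19≡17=r; r(17)→19·17+19≡4=e (all mod 26).

utqre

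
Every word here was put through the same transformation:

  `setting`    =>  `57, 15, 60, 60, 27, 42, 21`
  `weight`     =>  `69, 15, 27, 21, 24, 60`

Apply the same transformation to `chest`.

s(#19)→57 and e(#5)→15: differences scale by 3, so n = 3·pos + 0. With a=1..z=26, the number is 3·pos.
Applying it to chest: c=3→9, h=8→24, e=5→15, s=19→57, t=20→60.

9, 24, 15, 57, 60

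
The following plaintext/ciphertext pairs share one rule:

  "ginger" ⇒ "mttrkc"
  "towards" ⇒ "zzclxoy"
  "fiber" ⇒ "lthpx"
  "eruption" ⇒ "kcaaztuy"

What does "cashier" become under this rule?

A repeating key of period 2 is used — shifts +6, +11 over and over.
Applying it to cashier: c+6=i, a+11=l, s+6=y, h+11=s, i+6=o, e+11=p, r+6=x.

ilysopx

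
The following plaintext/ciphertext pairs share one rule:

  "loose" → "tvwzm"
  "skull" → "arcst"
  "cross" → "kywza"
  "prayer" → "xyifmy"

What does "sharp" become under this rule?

aoiyx

Shifts by position in loose: pos 0: l→t (+8), pos 1: o→v (+7), pos 2: o→w (+8), pos 3: s→z (+7) — repeating every 2. It's a Vigenère-style cipher with numeric key [8,7]: position i shifts by key[i mod 2].
For sharp: s+8=a, h+7=o, a+8=i, r+7=y, p+8=x.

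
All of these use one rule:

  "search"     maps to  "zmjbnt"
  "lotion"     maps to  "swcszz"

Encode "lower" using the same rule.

swfoc

The shift increases by 1 at each position, starting from +7: 7, 8, 9, ….
On lower: l+7=s, o+8=w, w+9=f, e+10=o, r+11=c.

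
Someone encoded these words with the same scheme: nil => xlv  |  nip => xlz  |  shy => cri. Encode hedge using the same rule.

rhnqh

The rule splits by letter class: vowels +3, consonants +10.
On hedge: h(cons)+10=r, e(vowel)+3=h, d(cons)+10=n, g(cons)+10=q, e(vowel)+3=h.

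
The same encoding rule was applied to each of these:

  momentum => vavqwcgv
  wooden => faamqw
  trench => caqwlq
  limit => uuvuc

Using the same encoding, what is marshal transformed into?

vmabqmu

The shift depends on letter class: consonant m→v is +9, but vowel o→a is +12. The rule splits by letter class: vowels +12, consonants +9.
On marshal: m(cons)+9=v, a(vowel)+12=m, r(cons)+9=a, s(cons)+9=b, h(cons)+9=q, a(vowel)+12=m, l(cons)+9=u.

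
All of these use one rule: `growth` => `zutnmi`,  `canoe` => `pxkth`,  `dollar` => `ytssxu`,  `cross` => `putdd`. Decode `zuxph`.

grace

Treating letters as 0–25, the rule is x ↦ 9x + 23 (mod 26).
Undoing it on zuxph: z(25)→3·(25−23)≡6=g; u(20)→3·(20−23)≡17=r; x(23)→3·(23−23)≡0=a; p(15)→3·(15−23)≡2=c; h(7)→3·(7−23)≡4=e (all mod 26).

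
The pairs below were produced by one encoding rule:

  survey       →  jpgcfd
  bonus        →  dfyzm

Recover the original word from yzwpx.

The output letters match the input read backwards, each shifted +11: survey reversed is yevrus. Two steps: reverse the string, then apply a Caesar shift of +11.
Reversing it on yzwpx: shift back: y−11=n, z−11=o, w−11=l, p−11=e, x−11=m → nolem; then reverse → melon.

melon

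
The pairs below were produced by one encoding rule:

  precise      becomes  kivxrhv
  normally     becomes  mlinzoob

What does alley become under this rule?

Each pair mirrors across the alphabet (p↔k, r↔i, e↔v): positions sum to 25. Each letter is replaced by its mirror in the alphabet: a↔z, b↔y, c↔x, and so on (the Atbash cipher).
On alley: a↔z, l↔o, l↔o, e↔v, y↔b.

zoovb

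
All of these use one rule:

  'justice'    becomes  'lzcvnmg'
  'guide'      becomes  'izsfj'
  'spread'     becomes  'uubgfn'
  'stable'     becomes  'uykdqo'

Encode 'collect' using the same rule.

It's a Vigenère-style cipher with numeric key [2,5,10]: position i shifts by key[i mod 3].
On collect: c+2=e, o+5=t, l+10=v, l+2=n, e+5=j, c+10=m, t+2=v.

etvnjmv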